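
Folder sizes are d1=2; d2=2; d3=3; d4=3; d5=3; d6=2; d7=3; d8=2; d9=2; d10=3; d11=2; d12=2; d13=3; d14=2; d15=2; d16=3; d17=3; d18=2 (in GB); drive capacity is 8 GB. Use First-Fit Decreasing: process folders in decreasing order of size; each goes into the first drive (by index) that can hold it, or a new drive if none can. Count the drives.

6

Sorted descending: 3, 3, 3, 3, 3, 3, 3, 3, 2, 2, 2, 2, 2, 2, 2, 2, 2, 2.
3 GB → drive 1 (remaining 5 GB)
3 GB → drive 1 (remaining 2 GB)
3 GB → drive 2 (remaining 5 GB)
3 GB → drive 2 (remaining 2 GB)
3 GB → drive 3 (remaining 5 GB)
3 GB → drive 3 (remaining 2 GB)
3 GB → drive 4 (remaining 5 GB)
3 GB → drive 4 (remaining 2 GB)
2 GB → drive 1 (remaining 0 GB)
2 GB → drive 2 (remaining 0 GB)
2 GB → drive 3 (remaining 0 GB)
2 GB → drive 4 (remaining 0 GB)
2 GB → drive 5 (remaining 6 GB)
2 GB → drive 5 (remaining 4 GB)
2 GB → drive 5 (remaining 2 GB)
2 GB → drive 5 (remaining 0 GB)
2 GB → drive 6 (remaining 6 GB)
2 GB → drive 6 (remaining 4 GB)
Final drives: [3,3,2] [3,3,2] [3,3,2] [3,3,2] [2,2,2,2] [2,2].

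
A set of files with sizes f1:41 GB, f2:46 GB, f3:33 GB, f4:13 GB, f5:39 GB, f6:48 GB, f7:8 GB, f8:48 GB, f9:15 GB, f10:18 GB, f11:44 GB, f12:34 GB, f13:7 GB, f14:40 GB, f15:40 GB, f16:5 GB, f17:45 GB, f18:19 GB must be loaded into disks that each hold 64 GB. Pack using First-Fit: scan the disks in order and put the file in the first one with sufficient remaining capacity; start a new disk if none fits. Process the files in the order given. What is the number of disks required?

disk 1: place f1 (41 GB), 23 GB left
disk 2: place f2 (46 GB), 18 GB left
disk 3: place f3 (33 GB), 31 GB left
disk 1: place f4 (13 GB), 10 GB left
disk 4: place f5 (39 GB), 25 GB left
disk 5: place f6 (48 GB), 16 GB left
disk 1: place f7 (8 GB), 2 GB left
disk 6: place f8 (48 GB), 16 GB left
disk 2: place f9 (15 GB), 3 GB left
disk 3: place f10 (18 GB), 13 GB left
disk 7: place f11 (44 GB), 20 GB left
disk 8: place f12 (34 GB), 30 GB left
disk 3: place f13 (7 GB), 6 GB left
disk 9: place f14 (40 GB), 24 GB left
disk 10: place f15 (40 GB), 24 GB left
disk 3: place f16 (5 GB), 1 GB left
disk 11: place f17 (45 GB), 19 GB left
disk 4: place f18 (19 GB), 6 GB left
Final disks: [41,13,8] [46,15] [33,18,7,5] [39,19] [48] [48] [44] [34] [40] [40] [45].

11 disks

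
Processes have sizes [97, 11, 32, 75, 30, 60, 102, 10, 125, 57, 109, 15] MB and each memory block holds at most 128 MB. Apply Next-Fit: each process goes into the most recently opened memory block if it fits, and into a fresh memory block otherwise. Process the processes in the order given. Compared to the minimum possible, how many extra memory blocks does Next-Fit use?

Next-Fit: [97,11] [32,75] [30,60] [102,10] [125] [57] [109,15] → 7 memory blocks.
Total size 723 MB; any packing needs at least ⌈723/128⌉ = 6 memory blocks.
An optimal packing achieves that bound: [125] [109,15] [102,11,10] [97,30] [75,32] [60,57] → 6 memory blocks.
Excess: 7 − 6 = 1.

1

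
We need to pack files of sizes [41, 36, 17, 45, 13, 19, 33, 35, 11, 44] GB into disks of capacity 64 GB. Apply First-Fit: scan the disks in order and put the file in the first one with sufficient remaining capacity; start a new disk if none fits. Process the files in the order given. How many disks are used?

6

41 GB → disk 1 (remaining 23 GB)
36 GB → disk 2 (remaining 28 GB)
17 GB → disk 1 (remaining 6 GB)
45 GB → disk 3 (remaining 19 GB)
13 GB → disk 2 (remaining 15 GB)
19 GB → disk 3 (remaining 0 GB)
33 GB → disk 4 (remaining 31 GB)
35 GB → disk 5 (remaining 29 GB)
11 GB → disk 2 (remaining 4 GB)
44 GB → disk 6 (remaining 20 GB)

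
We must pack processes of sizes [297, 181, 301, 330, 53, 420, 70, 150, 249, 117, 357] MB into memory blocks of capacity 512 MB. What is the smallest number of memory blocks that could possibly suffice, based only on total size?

Total size = 297 + 181 + 301 + 330 + 53 + 420 + 70 + 150 + 249 + 117 + 357 = 2525 MB.
⌈2525 / 512⌉ = 5.

5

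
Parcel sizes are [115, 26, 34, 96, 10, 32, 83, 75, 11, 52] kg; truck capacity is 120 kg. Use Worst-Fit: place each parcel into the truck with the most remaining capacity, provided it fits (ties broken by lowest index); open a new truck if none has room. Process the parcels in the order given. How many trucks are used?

6

truck 1: place 115 kg, 5 kg left
truck 2: place 26 kg, 94 kg left
truck 2: place 34 kg, 60 kg left
truck 3: place 96 kg, 24 kg left
truck 2: place 10 kg, 50 kg left
truck 2: place 32 kg, 18 kg left
truck 4: place 83 kg, 37 kg left
truck 5: place 75 kg, 45 kg left
truck 5: place 11 kg, 34 kg left
truck 6: place 52 kg, 68 kg left
Final trucks: [115] [26,34,10,32] [96] [83] [75,11] [52].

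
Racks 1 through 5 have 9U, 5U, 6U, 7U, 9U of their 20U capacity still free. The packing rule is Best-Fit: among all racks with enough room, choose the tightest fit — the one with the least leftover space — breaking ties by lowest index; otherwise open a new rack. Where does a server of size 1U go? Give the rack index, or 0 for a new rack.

Racks with room: rack 1 (9U), rack 2 (5U), rack 3 (6U), rack 4 (7U), rack 5 (9U).
Tightest fit is rack 2 with 5U free.

2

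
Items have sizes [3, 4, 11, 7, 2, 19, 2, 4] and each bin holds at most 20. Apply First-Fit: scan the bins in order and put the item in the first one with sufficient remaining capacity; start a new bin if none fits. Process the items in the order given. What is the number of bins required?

3 bins

3 → bin 1 (remaining 17)
4 → bin 1 (remaining 13)
11 → bin 1 (remaining 2)
7 → bin 2 (remaining 13)
2 → bin 1 (remaining 0)
19 → bin 3 (remaining 1)
2 → bin 2 (remaining 11)
4 → bin 2 (remaining 7)
Final bins: [3,4,11,2] [7,2,4] [19].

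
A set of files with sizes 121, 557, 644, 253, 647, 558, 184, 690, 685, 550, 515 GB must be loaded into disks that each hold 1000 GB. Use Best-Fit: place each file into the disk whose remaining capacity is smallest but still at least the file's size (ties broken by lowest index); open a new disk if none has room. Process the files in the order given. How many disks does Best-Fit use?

Put 121 GB in disk 1; 879 GB remain.
Put 557 GB in disk 1; 322 GB remain.
Put 644 GB in disk 2; 356 GB remain.
Put 253 GB in disk 1; 69 GB remain.
Put 647 GB in disk 3; 353 GB remain.
Put 558 GB in disk 4; 442 GB remain.
Put 184 GB in disk 3; 169 GB remain.
Put 690 GB in disk 5; 310 GB remain.
Put 685 GB in disk 6; 315 GB remain.
Put 550 GB in disk 7; 450 GB remain.
Put 515 GB in disk 8; 485 GB remain.

8 disks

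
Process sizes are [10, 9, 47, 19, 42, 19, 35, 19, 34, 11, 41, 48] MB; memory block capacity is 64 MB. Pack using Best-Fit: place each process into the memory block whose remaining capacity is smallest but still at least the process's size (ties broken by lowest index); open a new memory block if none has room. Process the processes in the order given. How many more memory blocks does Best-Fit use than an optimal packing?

1

Best-Fit: [10,9,19,19] [47,11] [42,19] [35] [34] [41] [48] → 7 memory blocks.
Total size 334 MB; any packing needs at least ⌈334/64⌉ = 6 memory blocks.
An optimal packing achieves that bound: [48,11] [47,10] [42,19] [41,19] [35,19,9] [34] → 6 memory blocks.
Excess: 7 − 6 = 1.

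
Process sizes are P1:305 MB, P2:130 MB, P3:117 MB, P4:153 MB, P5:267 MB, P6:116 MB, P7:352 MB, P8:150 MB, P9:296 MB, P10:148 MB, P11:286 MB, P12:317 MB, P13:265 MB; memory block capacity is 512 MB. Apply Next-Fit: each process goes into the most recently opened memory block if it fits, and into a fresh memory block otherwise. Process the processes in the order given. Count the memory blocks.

memory block 1: place P1 (305 MB), 207 MB left
memory block 1: place P2 (130 MB), 77 MB left
memory block 2: place P3 (117 MB), 395 MB left
memory block 2: place P4 (153 MB), 242 MB left
memory block 3: place P5 (267 MB), 245 MB left
memory block 3: place P6 (116 MB), 129 MB left
memory block 4: place P7 (352 MB), 160 MB left
memory block 4: place P8 (150 MB), 10 MB left
memory block 5: place P9 (296 MB), 216 MB left
memory block 5: place P10 (148 MB), 68 MB left
memory block 6: place P11 (286 MB), 226 MB left
memory block 7: place P12 (317 MB), 195 MB left
memory block 8: place P13 (265 MB), 247 MB left
Final memory blocks: [305,130] [117,153] [267,116] [352,150] [296,148] [286] [317] [265].

8 memory blocks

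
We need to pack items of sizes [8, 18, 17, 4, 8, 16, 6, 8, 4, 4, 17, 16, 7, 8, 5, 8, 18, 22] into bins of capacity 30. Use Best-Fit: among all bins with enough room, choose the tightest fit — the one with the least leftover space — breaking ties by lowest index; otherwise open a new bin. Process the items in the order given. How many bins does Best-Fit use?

7

Put 8 in bin 1; 22 remain.
Put 18 in bin 1; 4 remain.
Put 17 in bin 2; 13 remain.
Put 4 in bin 1; 0 remain.
Put 8 in bin 2; 5 remain.
Put 16 in bin 3; 14 remain.
Put 6 in bin 3; 8 remain.
Put 8 in bin 3; 0 remain.
Put 4 in bin 2; 1 remain.
Put 4 in bin 4; 26 remain.
Put 17 in bin 4; 9 remain.
Put 16 in bin 5; 14 remain.
Put 7 in bin 4; 2 remain.
Put 8 in bin 5; 6 remain.
Put 5 in bin 5; 1 remain.
Put 8 in bin 6; 22 remain.
Put 18 in bin 6; 4 remain.
Put 22 in bin 7; 8 remain.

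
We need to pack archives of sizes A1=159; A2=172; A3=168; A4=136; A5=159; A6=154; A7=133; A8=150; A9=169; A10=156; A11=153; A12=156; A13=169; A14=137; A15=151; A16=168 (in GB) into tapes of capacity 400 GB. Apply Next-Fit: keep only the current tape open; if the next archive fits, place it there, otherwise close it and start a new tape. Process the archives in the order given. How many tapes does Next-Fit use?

Put A1 (159 GB) in tape 1; 241 GB remain.
Put A2 (172 GB) in tape 1; 69 GB remain.
Put A3 (168 GB) in tape 2; 232 GB remain.
Put A4 (136 GB) in tape 2; 96 GB remain.
Put A5 (159 GB) in tape 3; 241 GB remain.
Put A6 (154 GB) in tape 3; 87 GB remain.
Put A7 (133 GB) in tape 4; 267 GB remain.
Put A8 (150 GB) in tape 4; 117 GB remain.
Put A9 (169 GB) in tape 5; 231 GB remain.
Put A10 (156 GB) in tape 5; 75 GB remain.
Put A11 (153 GB) in tape 6; 247 GB remain.
Put A12 (156 GB) in tape 6; 91 GB remain.
Put A13 (169 GB) in tape 7; 231 GB remain.
Put A14 (137 GB) in tape 7; 94 GB remain.
Put A15 (151 GB) in tape 8; 249 GB remain.
Put A16 (168 GB) in tape 8; 81 GB remain.
Final tapes: [159,172] [168,136] [159,154] [133,150] [169,156] [153,156] [169,137] [151,168].

8 tapes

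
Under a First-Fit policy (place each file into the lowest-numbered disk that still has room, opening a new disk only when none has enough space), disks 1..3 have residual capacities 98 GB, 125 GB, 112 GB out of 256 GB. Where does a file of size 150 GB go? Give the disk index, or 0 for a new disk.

No disk has ≥ 150 GB free, so a new disk is opened.

0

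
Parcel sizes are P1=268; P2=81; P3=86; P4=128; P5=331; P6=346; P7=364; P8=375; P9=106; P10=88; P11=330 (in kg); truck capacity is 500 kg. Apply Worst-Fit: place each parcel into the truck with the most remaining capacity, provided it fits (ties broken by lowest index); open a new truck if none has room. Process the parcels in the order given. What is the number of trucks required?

P1 (268 kg) → truck 1 (remaining 232 kg)
P2 (81 kg) → truck 1 (remaining 151 kg)
P3 (86 kg) → truck 1 (remaining 65 kg)
P4 (128 kg) → truck 2 (remaining 372 kg)
P5 (331 kg) → truck 2 (remaining 41 kg)
P6 (346 kg) → truck 3 (remaining 154 kg)
P7 (364 kg) → truck 4 (remaining 136 kg)
P8 (375 kg) → truck 5 (remaining 125 kg)
P9 (106 kg) → truck 3 (remaining 48 kg)
P10 (88 kg) → truck 4 (remaining 48 kg)
P11 (330 kg) → truck 6 (remaining 170 kg)

6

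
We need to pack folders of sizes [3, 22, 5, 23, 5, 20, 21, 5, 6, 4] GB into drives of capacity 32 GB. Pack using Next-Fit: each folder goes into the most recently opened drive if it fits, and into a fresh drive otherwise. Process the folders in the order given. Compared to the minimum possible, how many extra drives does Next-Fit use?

Next-Fit: [3,22,5] [23,5] [20] [21,5,6] [4] → 5 drives.
Total size 114 GB; any packing needs at least ⌈114/32⌉ = 4 drives.
An optimal packing achieves that bound: [23,6,3] [22,5,5] [21,5,4] [20] → 4 drives.
Excess: 5 − 4 = 1.

1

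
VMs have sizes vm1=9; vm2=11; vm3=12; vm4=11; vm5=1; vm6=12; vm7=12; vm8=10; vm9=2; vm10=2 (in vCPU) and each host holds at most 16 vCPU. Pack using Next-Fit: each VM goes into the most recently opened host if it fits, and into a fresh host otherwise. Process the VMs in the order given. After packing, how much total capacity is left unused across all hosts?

host 1: place vm1 (9 vCPU), 7 vCPU left
host 2: place vm2 (11 vCPU), 5 vCPU left
host 3: place vm3 (12 vCPU), 4 vCPU left
host 4: place vm4 (11 vCPU), 5 vCPU left
host 4: place vm5 (1 vCPU), 4 vCPU left
host 5: place vm6 (12 vCPU), 4 vCPU left
host 6: place vm7 (12 vCPU), 4 vCPU left
host 7: place vm8 (10 vCPU), 6 vCPU left
host 7: place vm9 (2 vCPU), 4 vCPU left
host 7: place vm10 (2 vCPU), 2 vCPU left
7 hosts × 16 vCPU = 112 vCPU; used 82 vCPU; unused 30 vCPU.

30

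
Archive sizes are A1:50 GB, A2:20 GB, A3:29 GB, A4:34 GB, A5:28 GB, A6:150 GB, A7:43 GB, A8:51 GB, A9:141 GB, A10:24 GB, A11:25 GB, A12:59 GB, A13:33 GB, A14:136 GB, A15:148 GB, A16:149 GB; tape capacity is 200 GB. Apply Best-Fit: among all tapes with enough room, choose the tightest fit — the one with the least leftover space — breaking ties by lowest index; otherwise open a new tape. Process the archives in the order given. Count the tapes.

7

A1 (50 GB) → tape 1 (remaining 150 GB)
A2 (20 GB) → tape 1 (remaining 130 GB)
A3 (29 GB) → tape 1 (remaining 101 GB)
A4 (34 GB) → tape 1 (remaining 67 GB)
A5 (28 GB) → tape 1 (remaining 39 GB)
A6 (150 GB) → tape 2 (remaining 50 GB)
A7 (43 GB) → tape 2 (remaining 7 GB)
A8 (51 GB) → tape 3 (remaining 149 GB)
A9 (141 GB) → tape 3 (remaining 8 GB)
A10 (24 GB) → tape 1 (remaining 15 GB)
A11 (25 GB) → tape 4 (remaining 175 GB)
A12 (59 GB) → tape 4 (remaining 116 GB)
A13 (33 GB) → tape 4 (remaining 83 GB)
A14 (136 GB) → tape 5 (remaining 64 GB)
A15 (148 GB) → tape 6 (remaining 52 GB)
A16 (149 GB) → tape 7 (remaining 51 GB)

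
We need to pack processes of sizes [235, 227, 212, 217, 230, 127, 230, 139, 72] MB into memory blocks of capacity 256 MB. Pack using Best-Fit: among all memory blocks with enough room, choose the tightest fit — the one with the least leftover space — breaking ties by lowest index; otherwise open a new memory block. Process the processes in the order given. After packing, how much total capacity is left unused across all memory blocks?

359

memory block 1: place 235 MB, 21 MB left
memory block 2: place 227 MB, 29 MB left
memory block 3: place 212 MB, 44 MB left
memory block 4: place 217 MB, 39 MB left
memory block 5: place 230 MB, 26 MB left
memory block 6: place 127 MB, 129 MB left
memory block 7: place 230 MB, 26 MB left
memory block 8: place 139 MB, 117 MB left
memory block 8: place 72 MB, 45 MB left
8 memory blocks × 256 MB = 2048 MB; used 1689 MB; unused 359 MB.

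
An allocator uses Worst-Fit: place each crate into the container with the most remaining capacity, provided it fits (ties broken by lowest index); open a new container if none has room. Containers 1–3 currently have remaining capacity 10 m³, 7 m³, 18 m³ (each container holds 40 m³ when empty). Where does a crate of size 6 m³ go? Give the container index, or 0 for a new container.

Containers with room: container 1 (10 m³), container 2 (7 m³), container 3 (18 m³).
Most room is container 3 with 18 m³ free.

3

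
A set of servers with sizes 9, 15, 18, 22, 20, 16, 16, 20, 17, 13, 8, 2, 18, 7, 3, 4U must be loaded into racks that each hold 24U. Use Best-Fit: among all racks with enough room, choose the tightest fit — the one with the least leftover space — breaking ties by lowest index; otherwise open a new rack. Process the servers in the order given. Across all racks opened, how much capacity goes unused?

Put 9U in rack 1; 15U remain.
Put 15U in rack 1; 0U remain.
Put 18U in rack 2; 6U remain.
Put 22U in rack 3; 2U remain.
Put 20U in rack 4; 4U remain.
Put 16U in rack 5; 8U remain.
Put 16U in rack 6; 8U remain.
Put 20U in rack 7; 4U remain.
Put 17U in rack 8; 7U remain.
Put 13U in rack 9; 11U remain.
Put 8U in rack 5; 0U remain.
Put 2U in rack 3; 0U remain.
Put 18U in rack 10; 6U remain.
Put 7U in rack 8; 0U remain.
Put 3U in rack 4; 1U remain.
Put 4U in rack 7; 0U remain.
10 racks × 24U = 240U; used 208U; unused 32U.

32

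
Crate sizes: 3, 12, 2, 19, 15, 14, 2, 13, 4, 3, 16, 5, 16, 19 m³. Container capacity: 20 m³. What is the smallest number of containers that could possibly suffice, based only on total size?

8 containers

Total size = 3 + 12 + 2 + 19 + 15 + 14 + 2 + 13 + 4 + 3 + 16 + 5 + 16 + 19 = 143 m³.
⌈143 / 20⌉ = 8.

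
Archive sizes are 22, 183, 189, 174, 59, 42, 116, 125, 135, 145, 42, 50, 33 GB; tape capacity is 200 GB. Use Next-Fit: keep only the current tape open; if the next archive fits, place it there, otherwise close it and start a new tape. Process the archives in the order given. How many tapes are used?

10

Put 22 GB in tape 1; 178 GB remain.
Put 183 GB in tape 2; 17 GB remain.
Put 189 GB in tape 3; 11 GB remain.
Put 174 GB in tape 4; 26 GB remain.
Put 59 GB in tape 5; 141 GB remain.
Put 42 GB in tape 5; 99 GB remain.
Put 116 GB in tape 6; 84 GB remain.
Put 125 GB in tape 7; 75 GB remain.
Put 135 GB in tape 8; 65 GB remain.
Put 145 GB in tape 9; 55 GB remain.
Put 42 GB in tape 9; 13 GB remain.
Put 50 GB in tape 10; 150 GB remain.
Put 33 GB in tape 10; 117 GB remain.
Final tapes: [22] [183] [189] [174] [59,42] [116] [125] [135] [145,42] [50,33].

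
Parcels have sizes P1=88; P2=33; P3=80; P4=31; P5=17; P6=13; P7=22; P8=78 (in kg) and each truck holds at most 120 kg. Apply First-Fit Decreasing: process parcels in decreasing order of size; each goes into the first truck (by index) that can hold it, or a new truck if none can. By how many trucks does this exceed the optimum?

0

First-Fit Decreasing: [88,31] [80,33] [78,22,17] [13] → 4 trucks.
Total size 362 kg; any packing needs at least ⌈362/120⌉ = 4 trucks.
So 4 is already optimal.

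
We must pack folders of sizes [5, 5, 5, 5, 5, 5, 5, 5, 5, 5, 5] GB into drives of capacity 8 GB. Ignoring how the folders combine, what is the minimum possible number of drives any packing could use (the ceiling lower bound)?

Total size = 5 + 5 + 5 + 5 + 5 + 5 + 5 + 5 + 5 + 5 + 5 = 55 GB.
⌈55 / 8⌉ = 7.

7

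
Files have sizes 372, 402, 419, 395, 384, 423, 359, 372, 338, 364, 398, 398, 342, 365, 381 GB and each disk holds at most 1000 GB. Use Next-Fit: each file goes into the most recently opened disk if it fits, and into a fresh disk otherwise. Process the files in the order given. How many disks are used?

Put 372 GB in disk 1; 628 GB remain.
Put 402 GB in disk 1; 226 GB remain.
Put 419 GB in disk 2; 581 GB remain.
Put 395 GB in disk 2; 186 GB remain.
Put 384 GB in disk 3; 616 GB remain.
Put 423 GB in disk 3; 193 GB remain.
Put 359 GB in disk 4; 641 GB remain.
Put 372 GB in disk 4; 269 GB remain.
Put 338 GB in disk 5; 662 GB remain.
Put 364 GB in disk 5; 298 GB remain.
Put 398 GB in disk 6; 602 GB remain.
Put 398 GB in disk 6; 204 GB remain.
Put 342 GB in disk 7; 658 GB remain.
Put 365 GB in disk 7; 293 GB remain.
Put 381 GB in disk 8; 619 GB remain.

8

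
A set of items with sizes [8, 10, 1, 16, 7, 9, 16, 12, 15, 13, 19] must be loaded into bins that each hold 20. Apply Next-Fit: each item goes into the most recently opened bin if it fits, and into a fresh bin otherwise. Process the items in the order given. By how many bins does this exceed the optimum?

Next-Fit: [8,10,1] [16] [7,9] [16] [12] [15] [13] [19] → 8 bins.
Total size 126; any packing needs at least ⌈126/20⌉ = 7 bins.
An optimal packing achieves that bound: [19,1] [16] [16] [15] [13,7] [12,8] [10,9] → 7 bins.
Excess: 8 − 7 = 1.

1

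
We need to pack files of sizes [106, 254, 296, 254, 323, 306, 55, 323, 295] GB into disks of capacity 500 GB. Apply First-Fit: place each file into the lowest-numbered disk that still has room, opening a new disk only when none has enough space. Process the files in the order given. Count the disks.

106 GB → disk 1 (remaining 394 GB)
254 GB → disk 1 (remaining 140 GB)
296 GB → disk 2 (remaining 204 GB)
254 GB → disk 3 (remaining 246 GB)
323 GB → disk 4 (remaining 177 GB)
306 GB → disk 5 (remaining 194 GB)
55 GB → disk 1 (remaining 85 GB)
323 GB → disk 6 (remaining 177 GB)
295 GB → disk 7 (remaining 205 GB)

7 disks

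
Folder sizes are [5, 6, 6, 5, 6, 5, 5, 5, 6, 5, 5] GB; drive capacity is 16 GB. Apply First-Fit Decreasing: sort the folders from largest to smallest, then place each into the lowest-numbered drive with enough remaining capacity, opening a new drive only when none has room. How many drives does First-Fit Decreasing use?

5

Sorted descending: 6, 6, 6, 6, 5, 5, 5, 5, 5, 5, 5.
Put 6 GB in drive 1; 10 GB remain.
Put 6 GB in drive 1; 4 GB remain.
Put 6 GB in drive 2; 10 GB remain.
Put 6 GB in drive 2; 4 GB remain.
Put 5 GB in drive 3; 11 GB remain.
Put 5 GB in drive 3; 6 GB remain.
Put 5 GB in drive 3; 1 GB remain.
Put 5 GB in drive 4; 11 GB remain.
Put 5 GB in drive 4; 6 GB remain.
Put 5 GB in drive 4; 1 GB remain.
Put 5 GB in drive 5; 11 GB remain.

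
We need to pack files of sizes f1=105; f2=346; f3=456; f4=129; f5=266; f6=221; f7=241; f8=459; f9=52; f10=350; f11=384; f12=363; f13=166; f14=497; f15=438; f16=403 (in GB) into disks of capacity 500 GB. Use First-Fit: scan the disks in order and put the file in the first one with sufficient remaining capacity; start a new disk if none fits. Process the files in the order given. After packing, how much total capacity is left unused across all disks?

1124

disk 1: place f1 (105 GB), 395 GB left
disk 1: place f2 (346 GB), 49 GB left
disk 2: place f3 (456 GB), 44 GB left
disk 3: place f4 (129 GB), 371 GB left
disk 3: place f5 (266 GB), 105 GB left
disk 4: place f6 (221 GB), 279 GB left
disk 4: place f7 (241 GB), 38 GB left
disk 5: place f8 (459 GB), 41 GB left
disk 3: place f9 (52 GB), 53 GB left
disk 6: place f10 (350 GB), 150 GB left
disk 7: place f11 (384 GB), 116 GB left
disk 8: place f12 (363 GB), 137 GB left
disk 9: place f13 (166 GB), 334 GB left
disk 10: place f14 (497 GB), 3 GB left
disk 11: place f15 (438 GB), 62 GB left
disk 12: place f16 (403 GB), 97 GB left
12 disks × 500 GB = 6000 GB; used 4876 GB; unused 1124 GB.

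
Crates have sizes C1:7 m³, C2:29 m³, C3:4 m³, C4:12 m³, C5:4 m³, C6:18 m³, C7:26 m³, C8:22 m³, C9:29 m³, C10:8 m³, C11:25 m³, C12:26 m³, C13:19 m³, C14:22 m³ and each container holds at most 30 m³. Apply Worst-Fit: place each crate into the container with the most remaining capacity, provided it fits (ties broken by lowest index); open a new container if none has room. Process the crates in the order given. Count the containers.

Put C1 (7 m³) in container 1; 23 m³ remain.
Put C2 (29 m³) in container 2; 1 m³ remain.
Put C3 (4 m³) in container 1; 19 m³ remain.
Put C4 (12 m³) in container 1; 7 m³ remain.
Put C5 (4 m³) in container 1; 3 m³ remain.
Put C6 (18 m³) in container 3; 12 m³ remain.
Put C7 (26 m³) in container 4; 4 m³ remain.
Put C8 (22 m³) in container 5; 8 m³ remain.
Put C9 (29 m³) in container 6; 1 m³ remain.
Put C10 (8 m³) in container 3; 4 m³ remain.
Put C11 (25 m³) in container 7; 5 m³ remain.
Put C12 (26 m³) in container 8; 4 m³ remain.
Put C13 (19 m³) in container 9; 11 m³ remain.
Put C14 (22 m³) in container 10; 8 m³ remain.

10 containers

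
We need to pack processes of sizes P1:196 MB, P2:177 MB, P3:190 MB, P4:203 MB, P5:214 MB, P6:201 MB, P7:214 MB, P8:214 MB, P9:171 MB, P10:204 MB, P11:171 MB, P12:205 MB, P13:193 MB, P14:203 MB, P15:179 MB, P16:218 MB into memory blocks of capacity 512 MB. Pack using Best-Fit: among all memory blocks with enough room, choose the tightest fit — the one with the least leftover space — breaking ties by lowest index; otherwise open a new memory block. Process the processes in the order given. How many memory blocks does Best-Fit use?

Put P1 (196 MB) in memory block 1; 316 MB remain.
Put P2 (177 MB) in memory block 1; 139 MB remain.
Put P3 (190 MB) in memory block 2; 322 MB remain.
Put P4 (203 MB) in memory block 2; 119 MB remain.
Put P5 (214 MB) in memory block 3; 298 MB remain.
Put P6 (201 MB) in memory block 3; 97 MB remain.
Put P7 (214 MB) in memory block 4; 298 MB remain.
Put P8 (214 MB) in memory block 4; 84 MB remain.
Put P9 (171 MB) in memory block 5; 341 MB remain.
Put P10 (204 MB) in memory block 5; 137 MB remain.
Put P11 (171 MB) in memory block 6; 341 MB remain.
Put P12 (205 MB) in memory block 6; 136 MB remain.
Put P13 (193 MB) in memory block 7; 319 MB remain.
Put P14 (203 MB) in memory block 7; 116 MB remain.
Put P15 (179 MB) in memory block 8; 333 MB remain.
Put P16 (218 MB) in memory block 8; 115 MB remain.

8 memory blocks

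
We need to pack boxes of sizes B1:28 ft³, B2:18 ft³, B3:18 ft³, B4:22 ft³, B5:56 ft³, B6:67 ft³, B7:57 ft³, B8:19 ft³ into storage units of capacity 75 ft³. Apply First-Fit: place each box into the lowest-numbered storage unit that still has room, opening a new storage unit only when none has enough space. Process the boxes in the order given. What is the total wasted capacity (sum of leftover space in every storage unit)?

B1 (28 ft³) → storage unit 1 (remaining 47 ft³)
B2 (18 ft³) → storage unit 1 (remaining 29 ft³)
B3 (18 ft³) → storage unit 1 (remaining 11 ft³)
B4 (22 ft³) → storage unit 2 (remaining 53 ft³)
B5 (56 ft³) → storage unit 3 (remaining 19 ft³)
B6 (67 ft³) → storage unit 4 (remaining 8 ft³)
B7 (57 ft³) → storage unit 5 (remaining 18 ft³)
B8 (19 ft³) → storage unit 2 (remaining 34 ft³)
5 storage units × 75 ft³ = 375 ft³; used 285 ft³; unused 90 ft³.

90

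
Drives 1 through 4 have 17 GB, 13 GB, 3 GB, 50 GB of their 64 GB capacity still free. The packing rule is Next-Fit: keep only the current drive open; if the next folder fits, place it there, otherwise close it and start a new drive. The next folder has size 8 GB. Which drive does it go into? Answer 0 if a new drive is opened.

4

Next-Fit only looks at drive 4, which has 50 GB free.
8 GB fits there.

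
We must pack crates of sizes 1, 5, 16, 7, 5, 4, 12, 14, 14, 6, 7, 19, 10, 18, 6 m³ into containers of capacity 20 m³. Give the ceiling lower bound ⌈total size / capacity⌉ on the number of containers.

8 containers

Total size = 1 + 5 + 16 + 7 + 5 + 4 + 12 + 14 + 14 + 6 + 7 + 19 + 10 + 18 + 6 = 144 m³.
⌈144 / 20⌉ = 8.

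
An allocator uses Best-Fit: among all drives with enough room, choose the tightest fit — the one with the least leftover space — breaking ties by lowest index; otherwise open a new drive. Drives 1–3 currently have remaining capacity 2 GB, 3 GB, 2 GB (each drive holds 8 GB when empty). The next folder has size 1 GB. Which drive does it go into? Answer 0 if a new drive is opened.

Drives with room: drive 1 (2 GB), drive 2 (3 GB), drive 3 (2 GB).
Tightest fit is drive 1 with 2 GB free.

1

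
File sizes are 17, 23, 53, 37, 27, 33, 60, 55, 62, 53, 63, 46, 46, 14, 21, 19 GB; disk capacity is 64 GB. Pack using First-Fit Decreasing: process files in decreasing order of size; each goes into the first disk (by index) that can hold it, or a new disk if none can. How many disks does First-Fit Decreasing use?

Sorted descending: 63, 62, 60, 55, 53, 53, 46, 46, 37, 33, 27, 23, 21, 19, 17, 14.
disk 1: place 63 GB, 1 GB left
disk 2: place 62 GB, 2 GB left
disk 3: place 60 GB, 4 GB left
disk 4: place 55 GB, 9 GB left
disk 5: place 53 GB, 11 GB left
disk 6: place 53 GB, 11 GB left
disk 7: place 46 GB, 18 GB left
disk 8: place 46 GB, 18 GB left
disk 9: place 37 GB, 27 GB left
disk 10: place 33 GB, 31 GB left
disk 9: place 27 GB, 0 GB left
disk 10: place 23 GB, 8 GB left
disk 11: place 21 GB, 43 GB left
disk 11: place 19 GB, 24 GB left
disk 7: place 17 GB, 1 GB left
disk 8: place 14 GB, 4 GB left

11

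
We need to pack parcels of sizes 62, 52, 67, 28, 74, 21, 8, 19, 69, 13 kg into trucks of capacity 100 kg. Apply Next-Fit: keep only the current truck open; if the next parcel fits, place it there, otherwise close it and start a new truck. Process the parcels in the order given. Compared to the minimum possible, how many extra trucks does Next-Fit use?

Next-Fit: [62] [52] [67,28] [74,21] [8,19,69] [13] → 6 trucks.
Total size 413 kg; any packing needs at least ⌈413/100⌉ = 5 trucks.
An optimal packing achieves that bound: [74,21] [69,28] [67,19,13] [62,8] [52] → 5 trucks.
Excess: 6 − 5 = 1.

1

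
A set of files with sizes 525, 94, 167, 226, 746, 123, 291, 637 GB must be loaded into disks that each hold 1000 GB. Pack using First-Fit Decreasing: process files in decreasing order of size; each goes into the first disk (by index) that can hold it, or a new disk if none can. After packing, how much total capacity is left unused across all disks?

Sorted descending: 746, 637, 525, 291, 226, 167, 123, 94.
disk 1: place 746 GB, 254 GB left
disk 2: place 637 GB, 363 GB left
disk 3: place 525 GB, 475 GB left
disk 2: place 291 GB, 72 GB left
disk 1: place 226 GB, 28 GB left
disk 3: place 167 GB, 308 GB left
disk 3: place 123 GB, 185 GB left
disk 3: place 94 GB, 91 GB left
3 disks × 1000 GB = 3000 GB; used 2809 GB; unused 191 GB.

191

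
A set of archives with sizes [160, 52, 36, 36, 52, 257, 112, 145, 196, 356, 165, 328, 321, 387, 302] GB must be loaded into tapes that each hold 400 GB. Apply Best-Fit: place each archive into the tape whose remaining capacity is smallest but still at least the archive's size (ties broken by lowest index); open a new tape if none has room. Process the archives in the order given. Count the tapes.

160 GB → tape 1 (remaining 240 GB)
52 GB → tape 1 (remaining 188 GB)
36 GB → tape 1 (remaining 152 GB)
36 GB → tape 1 (remaining 116 GB)
52 GB → tape 1 (remaining 64 GB)
257 GB → tape 2 (remaining 143 GB)
112 GB → tape 2 (remaining 31 GB)
145 GB → tape 3 (remaining 255 GB)
196 GB → tape 3 (remaining 59 GB)
356 GB → tape 4 (remaining 44 GB)
165 GB → tape 5 (remaining 235 GB)
328 GB → tape 6 (remaining 72 GB)
321 GB → tape 7 (remaining 79 GB)
387 GB → tape 8 (remaining 13 GB)
302 GB → tape 9 (remaining 98 GB)

9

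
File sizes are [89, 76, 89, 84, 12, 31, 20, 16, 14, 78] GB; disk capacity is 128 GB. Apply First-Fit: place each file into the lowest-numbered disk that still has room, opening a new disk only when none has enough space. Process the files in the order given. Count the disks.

5 disks

Put 89 GB in disk 1; 39 GB remain.
Put 76 GB in disk 2; 52 GB remain.
Put 89 GB in disk 3; 39 GB remain.
Put 84 GB in disk 4; 44 GB remain.
Put 12 GB in disk 1; 27 GB remain.
Put 31 GB in disk 2; 21 GB remain.
Put 20 GB in disk 1; 7 GB remain.
Put 16 GB in disk 2; 5 GB remain.
Put 14 GB in disk 3; 25 GB remain.
Put 78 GB in disk 5; 50 GB remain.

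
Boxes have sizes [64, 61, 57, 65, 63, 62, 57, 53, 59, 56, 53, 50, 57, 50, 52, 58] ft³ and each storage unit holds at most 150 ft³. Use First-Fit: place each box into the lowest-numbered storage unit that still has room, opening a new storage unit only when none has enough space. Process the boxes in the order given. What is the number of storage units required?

64 ft³ → storage unit 1 (remaining 86 ft³)
61 ft³ → storage unit 1 (remaining 25 ft³)
57 ft³ → storage unit 2 (remaining 93 ft³)
65 ft³ → storage unit 2 (remaining 28 ft³)
63 ft³ → storage unit 3 (remaining 87 ft³)
62 ft³ → storage unit 3 (remaining 25 ft³)
57 ft³ → storage unit 4 (remaining 93 ft³)
53 ft³ → storage unit 4 (remaining 40 ft³)
59 ft³ → storage unit 5 (remaining 91 ft³)
56 ft³ → storage unit 5 (remaining 35 ft³)
53 ft³ → storage unit 6 (remaining 97 ft³)
50 ft³ → storage unit 6 (remaining 47 ft³)
57 ft³ → storage unit 7 (remaining 93 ft³)
50 ft³ → storage unit 7 (remaining 43 ft³)
52 ft³ → storage unit 8 (remaining 98 ft³)
58 ft³ → storage unit 8 (remaining 40 ft³)
Final storage units: [64,61] [57,65] [63,62] [57,53] [59,56] [53,50] [57,50] [52,58].

8 storage units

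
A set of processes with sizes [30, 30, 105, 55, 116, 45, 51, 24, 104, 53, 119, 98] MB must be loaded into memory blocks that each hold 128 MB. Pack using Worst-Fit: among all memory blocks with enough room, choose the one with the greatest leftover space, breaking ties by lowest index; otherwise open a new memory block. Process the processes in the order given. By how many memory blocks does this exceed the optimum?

Worst-Fit: [30,30,55] [105] [116] [45,51,24] [104] [53] [119] [98] → 8 memory blocks.
Total size 830 MB; any packing needs at least ⌈830/128⌉ = 7 memory blocks.
An optimal packing achieves that bound: [119] [116] [105] [104,24] [98,30] [55,53] [51,45,30] → 7 memory blocks.
Excess: 8 − 7 = 1.

1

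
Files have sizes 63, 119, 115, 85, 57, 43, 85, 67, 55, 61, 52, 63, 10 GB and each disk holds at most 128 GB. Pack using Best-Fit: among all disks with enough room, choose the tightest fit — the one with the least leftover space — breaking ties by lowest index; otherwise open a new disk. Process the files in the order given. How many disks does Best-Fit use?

8

disk 1: place 63 GB, 65 GB left
disk 2: place 119 GB, 9 GB left
disk 3: place 115 GB, 13 GB left
disk 4: place 85 GB, 43 GB left
disk 1: place 57 GB, 8 GB left
disk 4: place 43 GB, 0 GB left
disk 5: place 85 GB, 43 GB left
disk 6: place 67 GB, 61 GB left
disk 6: place 55 GB, 6 GB left
disk 7: place 61 GB, 67 GB left
disk 7: place 52 GB, 15 GB left
disk 8: place 63 GB, 65 GB left
disk 3: place 10 GB, 3 GB left
Final disks: [63,57] [119] [115,10] [85,43] [85] [67,55] [61,52] [63].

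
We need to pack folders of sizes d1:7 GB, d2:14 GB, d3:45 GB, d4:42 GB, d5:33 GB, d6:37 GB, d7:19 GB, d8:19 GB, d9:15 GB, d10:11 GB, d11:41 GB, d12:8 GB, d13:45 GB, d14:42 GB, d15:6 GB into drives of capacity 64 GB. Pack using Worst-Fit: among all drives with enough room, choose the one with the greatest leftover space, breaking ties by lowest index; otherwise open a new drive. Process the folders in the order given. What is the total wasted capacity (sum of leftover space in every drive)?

Put d1 (7 GB) in drive 1; 57 GB remain.
Put d2 (14 GB) in drive 1; 43 GB remain.
Put d3 (45 GB) in drive 2; 19 GB remain.
Put d4 (42 GB) in drive 1; 1 GB remain.
Put d5 (33 GB) in drive 3; 31 GB remain.
Put d6 (37 GB) in drive 4; 27 GB remain.
Put d7 (19 GB) in drive 3; 12 GB remain.
Put d8 (19 GB) in drive 4; 8 GB remain.
Put d9 (15 GB) in drive 2; 4 GB remain.
Put d10 (11 GB) in drive 3; 1 GB remain.
Put d11 (41 GB) in drive 5; 23 GB remain.
Put d12 (8 GB) in drive 5; 15 GB remain.
Put d13 (45 GB) in drive 6; 19 GB remain.
Put d14 (42 GB) in drive 7; 22 GB remain.
Put d15 (6 GB) in drive 7; 16 GB remain.
7 drives × 64 GB = 448 GB; used 384 GB; unused 64 GB.

64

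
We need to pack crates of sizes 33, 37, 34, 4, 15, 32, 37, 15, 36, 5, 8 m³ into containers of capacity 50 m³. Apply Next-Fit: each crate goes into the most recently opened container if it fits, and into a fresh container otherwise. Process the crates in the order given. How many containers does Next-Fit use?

33 m³ → container 1 (remaining 17 m³)
37 m³ → container 2 (remaining 13 m³)
34 m³ → container 3 (remaining 16 m³)
4 m³ → container 3 (remaining 12 m³)
15 m³ → container 4 (remaining 35 m³)
32 m³ → container 4 (remaining 3 m³)
37 m³ → container 5 (remaining 13 m³)
15 m³ → container 6 (remaining 35 m³)
36 m³ → container 7 (remaining 14 m³)
5 m³ → container 7 (remaining 9 m³)
8 m³ → container 7 (remaining 1 m³)

7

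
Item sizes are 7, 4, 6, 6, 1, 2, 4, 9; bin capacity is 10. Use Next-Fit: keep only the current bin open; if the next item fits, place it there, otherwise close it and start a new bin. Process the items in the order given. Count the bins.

Put 7 in bin 1; 3 remain.
Put 4 in bin 2; 6 remain.
Put 6 in bin 2; 0 remain.
Put 6 in bin 3; 4 remain.
Put 1 in bin 3; 3 remain.
Put 2 in bin 3; 1 remain.
Put 4 in bin 4; 6 remain.
Put 9 in bin 5; 1 remain.
Final bins: [7] [4,6] [6,1,2] [4] [9].

5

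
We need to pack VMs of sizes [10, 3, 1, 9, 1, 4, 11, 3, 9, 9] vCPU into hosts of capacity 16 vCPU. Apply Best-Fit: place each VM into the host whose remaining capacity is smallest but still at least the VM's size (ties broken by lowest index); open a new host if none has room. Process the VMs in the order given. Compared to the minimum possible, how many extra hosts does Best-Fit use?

Best-Fit: [10,3,1,1] [9,4,3] [11] [9] [9] → 5 hosts.
5 VMs exceed 8 vCPU (half the capacity), and no two of those can share a host, so at least 5 hosts are needed.
So 5 is already optimal.

0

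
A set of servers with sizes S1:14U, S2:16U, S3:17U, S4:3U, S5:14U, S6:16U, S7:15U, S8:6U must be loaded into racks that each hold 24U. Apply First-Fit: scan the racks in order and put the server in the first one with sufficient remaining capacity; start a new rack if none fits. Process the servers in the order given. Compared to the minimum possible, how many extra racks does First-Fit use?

First-Fit: [14,3,6] [16] [17] [14] [16] [15] → 6 racks.
6 servers exceed 12U (half the capacity), and no two of those can share a rack, so at least 6 racks are needed.
So 6 is already optimal.

0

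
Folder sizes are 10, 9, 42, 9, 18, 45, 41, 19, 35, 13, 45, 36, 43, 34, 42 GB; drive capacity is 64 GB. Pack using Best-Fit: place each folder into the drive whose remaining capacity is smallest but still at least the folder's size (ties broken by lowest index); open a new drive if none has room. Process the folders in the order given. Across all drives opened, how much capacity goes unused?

Put 10 GB in drive 1; 54 GB remain.
Put 9 GB in drive 1; 45 GB remain.
Put 42 GB in drive 1; 3 GB remain.
Put 9 GB in drive 2; 55 GB remain.
Put 18 GB in drive 2; 37 GB remain.
Put 45 GB in drive 3; 19 GB remain.
Put 41 GB in drive 4; 23 GB remain.
Put 19 GB in drive 3; 0 GB remain.
Put 35 GB in drive 2; 2 GB remain.
Put 13 GB in drive 4; 10 GB remain.
Put 45 GB in drive 5; 19 GB remain.
Put 36 GB in drive 6; 28 GB remain.
Put 43 GB in drive 7; 21 GB remain.
Put 34 GB in drive 8; 30 GB remain.
Put 42 GB in drive 9; 22 GB remain.
9 drives × 64 GB = 576 GB; used 441 GB; unused 135 GB.

135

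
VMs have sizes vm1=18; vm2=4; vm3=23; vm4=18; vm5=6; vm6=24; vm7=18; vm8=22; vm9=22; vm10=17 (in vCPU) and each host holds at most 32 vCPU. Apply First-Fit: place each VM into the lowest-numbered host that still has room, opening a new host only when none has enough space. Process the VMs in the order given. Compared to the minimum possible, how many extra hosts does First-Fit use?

0

First-Fit: [18,4,6] [23] [18] [24] [18] [22] [22] [17] → 8 hosts.
8 VMs exceed 16 vCPU (half the capacity), and no two of those can share a host, so at least 8 hosts are needed.
So 8 is already optimal.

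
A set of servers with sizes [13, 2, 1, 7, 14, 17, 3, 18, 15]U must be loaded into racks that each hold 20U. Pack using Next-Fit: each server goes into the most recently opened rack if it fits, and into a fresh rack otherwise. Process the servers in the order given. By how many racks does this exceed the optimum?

1

Next-Fit: [13,2,1] [7] [14] [17,3] [18] [15] → 6 racks.
Total size 90U; any packing needs at least ⌈90/20⌉ = 5 racks.
An optimal packing achieves that bound: [18,2] [17,3] [15,1] [14] [13,7] → 5 racks.
Excess: 6 − 5 = 1.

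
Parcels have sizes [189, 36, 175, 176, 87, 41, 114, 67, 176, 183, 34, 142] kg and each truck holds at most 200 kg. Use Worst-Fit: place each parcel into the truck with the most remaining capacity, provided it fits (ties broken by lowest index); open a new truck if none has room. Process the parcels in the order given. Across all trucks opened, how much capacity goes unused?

180

Put 189 kg in truck 1; 11 kg remain.
Put 36 kg in truck 2; 164 kg remain.
Put 175 kg in truck 3; 25 kg remain.
Put 176 kg in truck 4; 24 kg remain.
Put 87 kg in truck 2; 77 kg remain.
Put 41 kg in truck 2; 36 kg remain.
Put 114 kg in truck 5; 86 kg remain.
Put 67 kg in truck 5; 19 kg remain.
Put 176 kg in truck 6; 24 kg remain.
Put 183 kg in truck 7; 17 kg remain.
Put 34 kg in truck 2; 2 kg remain.
Put 142 kg in truck 8; 58 kg remain.
8 trucks × 200 kg = 1600 kg; used 1420 kg; unused 180 kg.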